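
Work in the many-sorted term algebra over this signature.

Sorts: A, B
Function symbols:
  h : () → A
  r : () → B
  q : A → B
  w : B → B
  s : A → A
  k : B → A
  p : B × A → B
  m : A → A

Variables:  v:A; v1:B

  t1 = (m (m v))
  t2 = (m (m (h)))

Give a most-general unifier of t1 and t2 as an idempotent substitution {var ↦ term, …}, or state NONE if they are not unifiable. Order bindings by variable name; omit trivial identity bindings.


{v ↦ (h)}


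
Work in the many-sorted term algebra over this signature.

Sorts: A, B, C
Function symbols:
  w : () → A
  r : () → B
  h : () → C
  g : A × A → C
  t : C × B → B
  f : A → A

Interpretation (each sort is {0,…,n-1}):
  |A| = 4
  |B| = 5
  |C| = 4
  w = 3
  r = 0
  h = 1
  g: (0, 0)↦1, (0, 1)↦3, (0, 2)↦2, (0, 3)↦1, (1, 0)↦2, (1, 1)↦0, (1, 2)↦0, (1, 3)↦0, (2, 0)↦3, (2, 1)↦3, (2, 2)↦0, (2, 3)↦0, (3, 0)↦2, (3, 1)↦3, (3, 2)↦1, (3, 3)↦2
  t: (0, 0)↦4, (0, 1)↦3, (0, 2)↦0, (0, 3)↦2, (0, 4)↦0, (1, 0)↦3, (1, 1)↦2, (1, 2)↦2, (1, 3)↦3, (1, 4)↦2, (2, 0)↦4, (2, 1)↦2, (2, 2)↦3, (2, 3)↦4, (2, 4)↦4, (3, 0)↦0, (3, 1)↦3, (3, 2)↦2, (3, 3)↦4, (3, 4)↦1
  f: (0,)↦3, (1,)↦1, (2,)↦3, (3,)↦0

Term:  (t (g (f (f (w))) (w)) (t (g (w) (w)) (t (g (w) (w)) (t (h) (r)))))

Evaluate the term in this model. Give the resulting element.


  w = 3
  (f (w)) = f(3,) = 0
  (f (f (w))) = f(0,) = 3
  w = 3
  (g (f (f (w))) (w)) = g(3, 3) = 2
  w = 3
  w = 3
  (g (w) (w)) = g(3, 3) = 2
  w = 3
  w = 3
  (g (w) (w)) = g(3, 3) = 2
  h = 1
  r = 0
  (t (h) (r)) = t(1, 0) = 3
  (t (g (w) (w)) (t (h) (r))) = t(2, 3) = 4
  (t (g (w) (w)) (t (g (w) (w)) (t (h) (r)))) = t(2, 4) = 4
  (t (g (f (f (w))) (w)) (t (g (w) (w)) (t (g (w) (w)) (t (h) (r))))) = t(2, 4) = 4

value = 4


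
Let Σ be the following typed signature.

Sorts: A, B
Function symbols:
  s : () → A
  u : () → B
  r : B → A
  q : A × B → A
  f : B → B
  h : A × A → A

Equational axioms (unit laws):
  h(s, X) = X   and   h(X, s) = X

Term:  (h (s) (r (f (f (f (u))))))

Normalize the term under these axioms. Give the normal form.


1. (h (s) (r (f (f (f (u))))))  →  (r (f (f (f (u)))))

normal form = (r (f (f (f (u)))))


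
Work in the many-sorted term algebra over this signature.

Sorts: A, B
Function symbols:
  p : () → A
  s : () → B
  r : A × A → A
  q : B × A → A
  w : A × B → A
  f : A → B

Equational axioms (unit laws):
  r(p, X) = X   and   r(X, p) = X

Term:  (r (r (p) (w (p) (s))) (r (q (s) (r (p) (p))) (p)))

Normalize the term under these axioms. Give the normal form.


normal form = (r (w (p) (s)) (q (s) (p)))

1. (r (r (p) (w (p) (s))) (r (q (s) (r (p) (p))) (p)))  →  (r (w (p) (s)) (r (q (s) (r (p) (p))) (p)))
2. (r (w (p) (s)) (r (q (s) (r (p) (p))) (p)))  →  (r (w (p) (s)) (q (s) (r (p) (p))))
3. (r (w (p) (s)) (q (s) (r (p) (p))))  →  (r (w (p) (s)) (q (s) (p)))


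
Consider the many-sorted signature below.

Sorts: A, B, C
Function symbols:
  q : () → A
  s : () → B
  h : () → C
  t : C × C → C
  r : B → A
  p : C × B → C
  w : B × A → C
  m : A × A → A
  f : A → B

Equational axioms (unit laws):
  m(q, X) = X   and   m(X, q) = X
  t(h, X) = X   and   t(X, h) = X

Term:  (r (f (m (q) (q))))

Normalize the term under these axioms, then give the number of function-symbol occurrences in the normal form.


1. (r (f (m (q) (q))))  →  (r (f (q)))
normal form: (r (f (q)))

size = 3


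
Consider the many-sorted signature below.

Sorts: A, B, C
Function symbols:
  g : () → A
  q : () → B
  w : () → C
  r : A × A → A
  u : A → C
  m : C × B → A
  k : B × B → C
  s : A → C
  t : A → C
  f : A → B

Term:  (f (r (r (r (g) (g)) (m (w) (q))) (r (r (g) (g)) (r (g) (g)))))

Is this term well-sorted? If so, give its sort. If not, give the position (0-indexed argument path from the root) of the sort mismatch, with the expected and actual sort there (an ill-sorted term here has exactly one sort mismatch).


        (g) : A
        (g) : A
      (r (g) (g)) : A
        (w) : C
        (q) : B
      (m (w) (q)) : A
    (r (r (g) (g)) (m (w) (q))) : A
        (g) : A
        (g) : A
      (r (g) (g)) : A
        (g) : A
        (g) : A
      (r (g) (g)) : A
    (r (r (g) (g)) (r (g) (g))) : A
  (r (r (r (g) (g)) (m (w) (q))) (r (r (g) (g)) (r (g) (g)))) : A
(f (r (r (r (g) (g)) (m (w) (q))) (r (r (g) (g)) (r (g) (g))))) : B

well-sorted; sort = B


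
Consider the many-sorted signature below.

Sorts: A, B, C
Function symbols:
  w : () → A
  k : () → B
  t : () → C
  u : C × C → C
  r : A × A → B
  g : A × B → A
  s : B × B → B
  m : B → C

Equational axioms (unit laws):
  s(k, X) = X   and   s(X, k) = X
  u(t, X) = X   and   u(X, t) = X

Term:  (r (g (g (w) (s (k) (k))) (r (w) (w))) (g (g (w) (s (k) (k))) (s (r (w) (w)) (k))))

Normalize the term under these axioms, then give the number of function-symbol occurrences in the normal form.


1. (r (g (g (w) (s (k) (k))) (r (w) (w))) (g (g (w) (s (k) (k))) (s (r (w) (w)) (k))))  →  (r (g (g (w) (k)) (r (w) (w))) (g (g (w) (s (k) (k))) (s (r (w) (w)) (k))))
2. (r (g (g (w) (k)) (r (w) (w))) (g (g (w) (s (k) (k))) (s (r (w) (w)) (k))))  →  (r (g (g (w) (k)) (r (w) (w))) (g (g (w) (k)) (s (r (w) (w)) (k))))
3. (r (g (g (w) (k)) (r (w) (w))) (g (g (w) (k)) (s (r (w) (w)) (k))))  →  (r (g (g (w) (k)) (r (w) (w))) (g (g (w) (k)) (r (w) (w))))
normal form: (r (g (g (w) (k)) (r (w) (w))) (g (g (w) (k)) (r (w) (w))))

size = 15


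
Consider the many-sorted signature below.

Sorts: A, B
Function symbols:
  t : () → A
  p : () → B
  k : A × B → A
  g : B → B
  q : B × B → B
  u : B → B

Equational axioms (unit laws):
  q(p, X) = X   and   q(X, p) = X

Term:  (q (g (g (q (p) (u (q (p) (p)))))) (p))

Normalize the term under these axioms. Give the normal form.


normal form = (g (g (u (p))))

1. (q (g (g (q (p) (u (q (p) (p)))))) (p))  →  (g (g (q (p) (u (q (p) (p))))))
2. (g (g (q (p) (u (q (p) (p))))))  →  (g (g (u (q (p) (p)))))
3. (g (g (u (q (p) (p)))))  →  (g (g (u (p))))


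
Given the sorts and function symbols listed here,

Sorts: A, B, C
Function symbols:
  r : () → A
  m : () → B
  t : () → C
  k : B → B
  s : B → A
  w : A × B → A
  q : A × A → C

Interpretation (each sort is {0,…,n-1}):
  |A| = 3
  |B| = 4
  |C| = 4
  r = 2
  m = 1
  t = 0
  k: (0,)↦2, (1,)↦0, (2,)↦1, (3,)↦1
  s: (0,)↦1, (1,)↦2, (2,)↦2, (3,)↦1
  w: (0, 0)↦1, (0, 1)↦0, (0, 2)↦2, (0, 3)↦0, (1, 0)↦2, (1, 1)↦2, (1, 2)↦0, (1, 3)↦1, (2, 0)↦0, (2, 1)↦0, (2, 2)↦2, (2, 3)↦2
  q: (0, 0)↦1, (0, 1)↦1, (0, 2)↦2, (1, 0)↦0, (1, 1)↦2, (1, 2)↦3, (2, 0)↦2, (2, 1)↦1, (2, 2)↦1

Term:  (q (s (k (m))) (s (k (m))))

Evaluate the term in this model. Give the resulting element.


value = 2

  m = 1
  (k (m)) = k(1,) = 0
  (s (k (m))) = s(0,) = 1
  m = 1
  (k (m)) = k(1,) = 0
  (s (k (m))) = s(0,) = 1
  (q (s (k (m))) (s (k (m)))) = q(1, 1) = 2


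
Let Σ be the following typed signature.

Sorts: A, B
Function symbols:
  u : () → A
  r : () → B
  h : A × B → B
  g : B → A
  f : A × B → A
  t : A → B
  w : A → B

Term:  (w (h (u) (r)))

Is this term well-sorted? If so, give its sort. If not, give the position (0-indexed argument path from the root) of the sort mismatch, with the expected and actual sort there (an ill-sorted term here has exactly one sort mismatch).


    (u) : A
    (r) : B
  (h (u) (r)) : B
(w (h (u) (r))) : ✗ arg 0 at [0] has sort B, expected A

ill-sorted at position [0]: expected A, got B


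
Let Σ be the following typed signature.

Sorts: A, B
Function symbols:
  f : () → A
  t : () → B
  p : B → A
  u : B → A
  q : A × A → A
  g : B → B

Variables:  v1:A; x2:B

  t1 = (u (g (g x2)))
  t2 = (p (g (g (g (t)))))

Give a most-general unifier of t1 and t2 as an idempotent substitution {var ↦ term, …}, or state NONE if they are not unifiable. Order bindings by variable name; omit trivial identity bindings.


head clash or occurs-check failure — not unifiable

NONE (not unifiable)


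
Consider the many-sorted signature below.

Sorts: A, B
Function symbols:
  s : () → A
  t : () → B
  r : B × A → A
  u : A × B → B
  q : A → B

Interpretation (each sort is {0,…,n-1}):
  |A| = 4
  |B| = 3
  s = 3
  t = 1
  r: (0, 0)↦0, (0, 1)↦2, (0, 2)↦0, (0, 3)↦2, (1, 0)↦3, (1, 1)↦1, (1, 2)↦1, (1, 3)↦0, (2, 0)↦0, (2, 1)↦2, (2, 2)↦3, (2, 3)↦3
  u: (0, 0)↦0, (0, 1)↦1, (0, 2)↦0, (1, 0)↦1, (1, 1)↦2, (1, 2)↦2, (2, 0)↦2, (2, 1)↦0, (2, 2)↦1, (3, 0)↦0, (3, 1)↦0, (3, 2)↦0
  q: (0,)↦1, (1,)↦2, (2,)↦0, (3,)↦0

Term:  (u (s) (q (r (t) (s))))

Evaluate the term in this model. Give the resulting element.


  s = 3
  t = 1
  s = 3
  (r (t) (s)) = r(1, 3) = 0
  (q (r (t) (s))) = q(0,) = 1
  (u (s) (q (r (t) (s)))) = u(3, 1) = 0

value = 0


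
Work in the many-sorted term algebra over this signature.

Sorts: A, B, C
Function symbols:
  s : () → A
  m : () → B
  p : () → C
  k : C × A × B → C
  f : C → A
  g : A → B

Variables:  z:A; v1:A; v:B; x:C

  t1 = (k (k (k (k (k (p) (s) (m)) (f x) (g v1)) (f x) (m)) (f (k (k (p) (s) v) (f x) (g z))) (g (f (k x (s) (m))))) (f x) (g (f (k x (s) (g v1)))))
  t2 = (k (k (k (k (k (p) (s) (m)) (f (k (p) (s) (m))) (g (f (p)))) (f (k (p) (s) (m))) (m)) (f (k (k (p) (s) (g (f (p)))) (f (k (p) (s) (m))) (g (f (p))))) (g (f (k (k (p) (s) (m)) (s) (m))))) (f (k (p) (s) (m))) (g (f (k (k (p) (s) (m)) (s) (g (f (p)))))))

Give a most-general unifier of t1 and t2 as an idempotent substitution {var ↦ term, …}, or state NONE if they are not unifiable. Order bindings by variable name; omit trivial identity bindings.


{v ↦ (g (f (p))), v1 ↦ (f (p)), x ↦ (k (p) (s) (m)), z ↦ (f (p))}


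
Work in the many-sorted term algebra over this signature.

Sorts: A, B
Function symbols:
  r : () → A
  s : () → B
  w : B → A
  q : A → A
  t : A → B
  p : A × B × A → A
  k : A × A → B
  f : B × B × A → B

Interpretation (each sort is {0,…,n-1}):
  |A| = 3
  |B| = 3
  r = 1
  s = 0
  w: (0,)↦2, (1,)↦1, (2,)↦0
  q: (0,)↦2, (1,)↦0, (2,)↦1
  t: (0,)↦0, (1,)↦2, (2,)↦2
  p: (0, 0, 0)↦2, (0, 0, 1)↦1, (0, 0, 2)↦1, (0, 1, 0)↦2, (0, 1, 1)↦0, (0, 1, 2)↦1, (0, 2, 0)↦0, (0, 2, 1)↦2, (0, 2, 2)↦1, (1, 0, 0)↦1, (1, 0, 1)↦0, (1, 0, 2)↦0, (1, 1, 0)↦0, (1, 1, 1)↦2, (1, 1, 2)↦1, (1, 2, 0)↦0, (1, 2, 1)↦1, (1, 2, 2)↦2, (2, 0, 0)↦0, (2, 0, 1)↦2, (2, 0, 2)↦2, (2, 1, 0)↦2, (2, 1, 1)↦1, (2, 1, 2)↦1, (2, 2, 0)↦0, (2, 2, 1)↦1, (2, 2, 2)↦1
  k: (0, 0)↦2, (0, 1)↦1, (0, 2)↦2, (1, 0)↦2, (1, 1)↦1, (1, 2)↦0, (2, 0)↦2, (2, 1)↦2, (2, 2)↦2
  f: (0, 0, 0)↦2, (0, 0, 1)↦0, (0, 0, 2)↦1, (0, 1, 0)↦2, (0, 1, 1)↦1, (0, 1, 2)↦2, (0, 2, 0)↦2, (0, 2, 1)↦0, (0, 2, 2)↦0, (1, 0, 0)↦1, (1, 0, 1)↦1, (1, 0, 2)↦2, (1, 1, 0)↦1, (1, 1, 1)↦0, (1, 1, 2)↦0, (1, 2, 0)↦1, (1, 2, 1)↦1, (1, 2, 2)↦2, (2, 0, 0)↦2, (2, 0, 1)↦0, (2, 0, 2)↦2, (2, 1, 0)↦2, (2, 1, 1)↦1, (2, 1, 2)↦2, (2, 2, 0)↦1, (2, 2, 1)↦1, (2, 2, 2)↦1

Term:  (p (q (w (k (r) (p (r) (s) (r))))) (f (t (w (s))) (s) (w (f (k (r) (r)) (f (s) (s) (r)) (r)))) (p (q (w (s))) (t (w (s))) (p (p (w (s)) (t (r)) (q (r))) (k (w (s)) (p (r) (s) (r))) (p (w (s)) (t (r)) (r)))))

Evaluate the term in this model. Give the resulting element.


value = 2

  r = 1
  r = 1
  s = 0
  r = 1
  (p (r) (s) (r)) = p(1, 0, 1) = 0
  (k (r) (p (r) (s) (r))) = k(1, 0) = 2
  (w (k (r) (p (r) (s) (r)))) = w(2,) = 0
  (q (w (k (r) (p (r) (s) (r))))) = q(0,) = 2
  s = 0
  (w (s)) = w(0,) = 2
  (t (w (s))) = t(2,) = 2
  s = 0
  r = 1
  r = 1
  (k (r) (r)) = k(1, 1) = 1
  s = 0
  s = 0
  r = 1
  (f (s) (s) (r)) = f(0, 0, 1) = 0
  r = 1
  (f (k (r) (r)) (f (s) (s) (r)) (r)) = f(1, 0, 1) = 1
  (w (f (k (r) (r)) (f (s) (s) (r)) (r))) = w(1,) = 1
  (f (t (w (s))) (s) (w (f (k (r) (r)) (f (s) (s) (r)) (r)))) = f(2, 0, 1) = 0
  s = 0
  (w (s)) = w(0,) = 2
  (q (w (s))) = q(2,) = 1
  s = 0
  (w (s)) = w(0,) = 2
  (t (w (s))) = t(2,) = 2
  s = 0
  (w (s)) = w(0,) = 2
  r = 1
  (t (r)) = t(1,) = 2
  r = 1
  (q (r)) = q(1,) = 0
  (p (w (s)) (t (r)) (q (r))) = p(2, 2, 0) = 0
  s = 0
  (w (s)) = w(0,) = 2
  r = 1
  s = 0
  r = 1
  (p (r) (s) (r)) = p(1, 0, 1) = 0
  (k (w (s)) (p (r) (s) (r))) = k(2, 0) = 2
  s = 0
  (w (s)) = w(0,) = 2
  r = 1
  (t (r)) = t(1,) = 2
  r = 1
  (p (w (s)) (t (r)) (r)) = p(2, 2, 1) = 1
  (p (p (w (s)) (t (r)) (q (r))) (k (w (s)) (p (r) (s) (r))) (p (w (s)) (t (r)) (r))) = p(0, 2, 1) = 2
  (p (q (w (s))) (t (w (s))) (p (p (w (s)) (t (r)) (q (r))) (k (w (s)) (p (r) (s) (r))) (p (w (s)) (t (r)) (r)))) = p(1, 2, 2) = 2
  (p (q (w (k (r) (p (r) (s) (r))))) (f (t (w (s))) (s) (w (f (k (r) (r)) (f (s) (s) (r)) (r)))) (p (q (w (s))) (t (w (s))) (p (p (w (s)) (t (r)) (q (r))) (k (w (s)) (p (r) (s) (r))) (p (w (s)) (t (r)) (r))))) = p(2, 0, 2) = 2


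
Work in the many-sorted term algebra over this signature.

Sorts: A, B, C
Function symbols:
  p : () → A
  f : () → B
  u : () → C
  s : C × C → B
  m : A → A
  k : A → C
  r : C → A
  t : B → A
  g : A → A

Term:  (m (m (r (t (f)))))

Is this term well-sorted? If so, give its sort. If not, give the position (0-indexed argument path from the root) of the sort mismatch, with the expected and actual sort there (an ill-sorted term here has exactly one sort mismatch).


ill-sorted at position [0, 0, 0]: expected C, got A

        (f) : B
      (t (f)) : A
    (r (t (f))) : ✗ arg 0 at [0, 0, 0] has sort A, expected C


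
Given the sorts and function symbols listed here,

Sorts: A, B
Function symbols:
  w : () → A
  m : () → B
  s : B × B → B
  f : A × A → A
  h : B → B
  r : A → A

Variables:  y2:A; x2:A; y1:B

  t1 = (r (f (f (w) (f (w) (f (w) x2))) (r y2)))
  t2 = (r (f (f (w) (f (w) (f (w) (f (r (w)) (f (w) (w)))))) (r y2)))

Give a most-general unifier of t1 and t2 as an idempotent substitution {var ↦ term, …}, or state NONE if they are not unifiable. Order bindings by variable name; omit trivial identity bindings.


{x2 ↦ (f (r (w)) (f (w) (w)))}


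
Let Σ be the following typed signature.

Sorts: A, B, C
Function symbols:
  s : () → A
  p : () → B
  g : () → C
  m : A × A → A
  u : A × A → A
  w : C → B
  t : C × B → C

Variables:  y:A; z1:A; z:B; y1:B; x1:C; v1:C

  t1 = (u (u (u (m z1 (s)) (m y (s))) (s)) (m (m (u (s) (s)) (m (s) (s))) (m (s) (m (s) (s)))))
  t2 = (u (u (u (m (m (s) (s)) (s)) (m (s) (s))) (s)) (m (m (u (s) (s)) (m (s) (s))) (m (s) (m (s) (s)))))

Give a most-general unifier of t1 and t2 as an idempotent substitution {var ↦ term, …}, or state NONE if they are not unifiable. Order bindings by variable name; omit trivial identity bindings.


{y ↦ (s), z1 ↦ (m (s) (s))}


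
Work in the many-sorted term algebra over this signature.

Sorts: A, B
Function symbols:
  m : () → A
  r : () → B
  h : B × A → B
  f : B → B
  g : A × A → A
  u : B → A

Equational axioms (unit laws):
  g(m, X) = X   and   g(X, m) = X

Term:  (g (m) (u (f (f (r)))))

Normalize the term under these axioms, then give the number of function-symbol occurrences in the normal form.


1. (g (m) (u (f (f (r)))))  →  (u (f (f (r))))
normal form: (u (f (f (r))))

size = 4


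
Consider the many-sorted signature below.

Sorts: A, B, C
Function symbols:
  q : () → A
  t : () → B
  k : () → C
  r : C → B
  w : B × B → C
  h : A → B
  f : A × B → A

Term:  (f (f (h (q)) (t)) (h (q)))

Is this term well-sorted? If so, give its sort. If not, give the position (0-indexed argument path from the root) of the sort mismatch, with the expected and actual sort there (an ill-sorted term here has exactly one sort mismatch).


ill-sorted at position [0, 0]: expected A, got B

      (q) : A
    (h (q)) : B
    (t) : B
  (f (h (q)) (t)) : ✗ arg 0 at [0, 0] has sort B, expected A
    (q) : A
  (h (q)) : B


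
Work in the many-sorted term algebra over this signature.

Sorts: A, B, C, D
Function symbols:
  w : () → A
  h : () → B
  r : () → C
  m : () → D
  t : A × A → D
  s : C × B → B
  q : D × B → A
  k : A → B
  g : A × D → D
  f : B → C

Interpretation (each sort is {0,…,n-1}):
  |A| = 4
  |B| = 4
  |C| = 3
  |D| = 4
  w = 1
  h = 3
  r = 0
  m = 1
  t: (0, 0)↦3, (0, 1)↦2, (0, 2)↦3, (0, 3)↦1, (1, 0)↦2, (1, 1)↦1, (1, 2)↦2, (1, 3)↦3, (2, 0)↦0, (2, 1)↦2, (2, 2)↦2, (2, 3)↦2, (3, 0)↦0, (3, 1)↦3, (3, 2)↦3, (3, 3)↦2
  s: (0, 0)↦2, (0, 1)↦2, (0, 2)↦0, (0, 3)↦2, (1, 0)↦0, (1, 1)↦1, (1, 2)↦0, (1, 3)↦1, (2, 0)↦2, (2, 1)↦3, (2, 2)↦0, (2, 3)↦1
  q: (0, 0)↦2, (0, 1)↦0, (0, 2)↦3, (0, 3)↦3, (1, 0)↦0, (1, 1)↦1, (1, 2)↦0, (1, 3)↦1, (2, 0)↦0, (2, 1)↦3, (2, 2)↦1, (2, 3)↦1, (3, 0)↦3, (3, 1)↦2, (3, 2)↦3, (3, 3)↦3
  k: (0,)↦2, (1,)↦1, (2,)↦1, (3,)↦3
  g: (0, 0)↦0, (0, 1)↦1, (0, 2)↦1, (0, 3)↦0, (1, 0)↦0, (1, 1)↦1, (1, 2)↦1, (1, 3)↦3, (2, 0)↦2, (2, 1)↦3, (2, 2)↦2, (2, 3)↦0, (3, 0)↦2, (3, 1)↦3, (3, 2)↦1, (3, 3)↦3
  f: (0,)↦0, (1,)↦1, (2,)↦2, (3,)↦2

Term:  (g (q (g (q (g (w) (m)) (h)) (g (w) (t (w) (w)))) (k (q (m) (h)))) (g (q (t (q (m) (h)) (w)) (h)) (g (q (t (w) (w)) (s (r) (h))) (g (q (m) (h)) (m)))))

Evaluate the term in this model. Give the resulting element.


value = 1

  w = 1
  m = 1
  (g (w) (m)) = g(1, 1) = 1
  h = 3
  (q (g (w) (m)) (h)) = q(1, 3) = 1
  w = 1
  w = 1
  w = 1
  (t (w) (w)) = t(1, 1) = 1
  (g (w) (t (w) (w))) = g(1, 1) = 1
  (g (q (g (w) (m)) (h)) (g (w) (t (w) (w)))) = g(1, 1) = 1
  m = 1
  h = 3
  (q (m) (h)) = q(1, 3) = 1
  (k (q (m) (h))) = k(1,) = 1
  (q (g (q (g (w) (m)) (h)) (g (w) (t (w) (w)))) (k (q (m) (h)))) = q(1, 1) = 1
  m = 1
  h = 3
  (q (m) (h)) = q(1, 3) = 1
  w = 1
  (t (q (m) (h)) (w)) = t(1, 1) = 1
  h = 3
  (q (t (q (m) (h)) (w)) (h)) = q(1, 3) = 1
  w = 1
  w = 1
  (t (w) (w)) = t(1, 1) = 1
  r = 0
  h = 3
  (s (r) (h)) = s(0, 3) = 2
  (q (t (w) (w)) (s (r) (h))) = q(1, 2) = 0
  m = 1
  h = 3
  (q (m) (h)) = q(1, 3) = 1
  m = 1
  (g (q (m) (h)) (m)) = g(1, 1) = 1
  (g (q (t (w) (w)) (s (r) (h))) (g (q (m) (h)) (m))) = g(0, 1) = 1
  (g (q (t (q (m) (h)) (w)) (h)) (g (q (t (w) (w)) (s (r) (h))) (g (q (m) (h)) (m)))) = g(1, 1) = 1
  (g (q (g (q (g (w) (m)) (h)) (g (w) (t (w) (w)))) (k (q (m) (h)))) (g (q (t (q (m) (h)) (w)) (h)) (g (q (t (w) (w)) (s (r) (h))) (g (q (m) (h)) (m))))) = g(1, 1) = 1


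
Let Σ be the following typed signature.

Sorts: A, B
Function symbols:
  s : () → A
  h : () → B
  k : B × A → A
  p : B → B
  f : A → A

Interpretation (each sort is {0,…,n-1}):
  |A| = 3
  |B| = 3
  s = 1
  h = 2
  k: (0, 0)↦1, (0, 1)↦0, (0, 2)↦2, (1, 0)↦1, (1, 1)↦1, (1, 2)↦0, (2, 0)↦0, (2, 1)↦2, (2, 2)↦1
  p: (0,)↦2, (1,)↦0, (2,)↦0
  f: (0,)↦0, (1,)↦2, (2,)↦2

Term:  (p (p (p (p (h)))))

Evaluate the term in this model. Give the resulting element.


value = 2

  h = 2
  (p (h)) = p(2,) = 0
  (p (p (h))) = p(0,) = 2
  (p (p (p (h)))) = p(2,) = 0
  (p (p (p (p (h))))) = p(0,) = 2


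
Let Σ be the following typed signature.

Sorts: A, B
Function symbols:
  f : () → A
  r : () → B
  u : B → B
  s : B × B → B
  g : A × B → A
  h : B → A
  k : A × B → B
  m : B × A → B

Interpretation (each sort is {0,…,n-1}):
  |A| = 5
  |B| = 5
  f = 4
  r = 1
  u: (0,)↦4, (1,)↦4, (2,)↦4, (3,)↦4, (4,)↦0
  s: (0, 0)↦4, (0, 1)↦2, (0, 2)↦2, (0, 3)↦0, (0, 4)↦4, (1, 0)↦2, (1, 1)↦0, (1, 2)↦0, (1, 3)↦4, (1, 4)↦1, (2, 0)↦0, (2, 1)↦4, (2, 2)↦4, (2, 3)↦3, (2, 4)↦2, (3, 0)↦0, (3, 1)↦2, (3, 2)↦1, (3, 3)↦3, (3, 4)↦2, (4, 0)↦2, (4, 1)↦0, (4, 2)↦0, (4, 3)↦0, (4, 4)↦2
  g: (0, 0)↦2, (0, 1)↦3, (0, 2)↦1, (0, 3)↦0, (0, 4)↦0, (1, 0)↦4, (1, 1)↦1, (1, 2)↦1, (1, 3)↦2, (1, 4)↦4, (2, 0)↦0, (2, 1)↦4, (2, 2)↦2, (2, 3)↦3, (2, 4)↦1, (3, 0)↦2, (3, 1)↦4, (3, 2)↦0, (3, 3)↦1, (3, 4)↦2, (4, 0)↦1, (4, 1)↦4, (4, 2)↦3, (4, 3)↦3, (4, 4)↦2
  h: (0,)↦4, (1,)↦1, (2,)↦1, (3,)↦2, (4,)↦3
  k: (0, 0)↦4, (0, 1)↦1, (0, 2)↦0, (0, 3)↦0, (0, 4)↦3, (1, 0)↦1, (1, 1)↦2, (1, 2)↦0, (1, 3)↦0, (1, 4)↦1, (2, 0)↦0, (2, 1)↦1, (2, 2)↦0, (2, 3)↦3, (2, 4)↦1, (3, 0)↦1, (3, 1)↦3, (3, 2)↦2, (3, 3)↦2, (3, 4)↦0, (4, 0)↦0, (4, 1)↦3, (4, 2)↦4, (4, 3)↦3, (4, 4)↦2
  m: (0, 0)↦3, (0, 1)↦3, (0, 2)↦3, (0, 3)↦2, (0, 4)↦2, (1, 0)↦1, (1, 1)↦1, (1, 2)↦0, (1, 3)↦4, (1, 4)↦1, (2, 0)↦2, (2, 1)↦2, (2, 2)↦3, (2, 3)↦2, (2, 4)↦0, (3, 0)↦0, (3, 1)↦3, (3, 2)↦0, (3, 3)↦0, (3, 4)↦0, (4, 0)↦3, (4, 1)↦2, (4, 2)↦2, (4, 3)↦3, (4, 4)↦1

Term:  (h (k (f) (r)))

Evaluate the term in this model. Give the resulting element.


  f = 4
  r = 1
  (k (f) (r)) = k(4, 1) = 3
  (h (k (f) (r))) = h(3,) = 2

value = 2


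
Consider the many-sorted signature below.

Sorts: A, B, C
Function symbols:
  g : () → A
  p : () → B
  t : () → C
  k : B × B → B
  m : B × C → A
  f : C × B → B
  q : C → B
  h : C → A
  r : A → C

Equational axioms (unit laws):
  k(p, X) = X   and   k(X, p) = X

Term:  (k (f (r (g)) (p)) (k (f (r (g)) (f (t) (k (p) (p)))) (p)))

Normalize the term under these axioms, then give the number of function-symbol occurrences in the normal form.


size = 11

1. (k (f (r (g)) (p)) (k (f (r (g)) (f (t) (k (p) (p)))) (p)))  →  (k (f (r (g)) (p)) (f (r (g)) (f (t) (k (p) (p)))))
2. (k (f (r (g)) (p)) (f (r (g)) (f (t) (k (p) (p)))))  →  (k (f (r (g)) (p)) (f (r (g)) (f (t) (p))))
normal form: (k (f (r (g)) (p)) (f (r (g)) (f (t) (p))))


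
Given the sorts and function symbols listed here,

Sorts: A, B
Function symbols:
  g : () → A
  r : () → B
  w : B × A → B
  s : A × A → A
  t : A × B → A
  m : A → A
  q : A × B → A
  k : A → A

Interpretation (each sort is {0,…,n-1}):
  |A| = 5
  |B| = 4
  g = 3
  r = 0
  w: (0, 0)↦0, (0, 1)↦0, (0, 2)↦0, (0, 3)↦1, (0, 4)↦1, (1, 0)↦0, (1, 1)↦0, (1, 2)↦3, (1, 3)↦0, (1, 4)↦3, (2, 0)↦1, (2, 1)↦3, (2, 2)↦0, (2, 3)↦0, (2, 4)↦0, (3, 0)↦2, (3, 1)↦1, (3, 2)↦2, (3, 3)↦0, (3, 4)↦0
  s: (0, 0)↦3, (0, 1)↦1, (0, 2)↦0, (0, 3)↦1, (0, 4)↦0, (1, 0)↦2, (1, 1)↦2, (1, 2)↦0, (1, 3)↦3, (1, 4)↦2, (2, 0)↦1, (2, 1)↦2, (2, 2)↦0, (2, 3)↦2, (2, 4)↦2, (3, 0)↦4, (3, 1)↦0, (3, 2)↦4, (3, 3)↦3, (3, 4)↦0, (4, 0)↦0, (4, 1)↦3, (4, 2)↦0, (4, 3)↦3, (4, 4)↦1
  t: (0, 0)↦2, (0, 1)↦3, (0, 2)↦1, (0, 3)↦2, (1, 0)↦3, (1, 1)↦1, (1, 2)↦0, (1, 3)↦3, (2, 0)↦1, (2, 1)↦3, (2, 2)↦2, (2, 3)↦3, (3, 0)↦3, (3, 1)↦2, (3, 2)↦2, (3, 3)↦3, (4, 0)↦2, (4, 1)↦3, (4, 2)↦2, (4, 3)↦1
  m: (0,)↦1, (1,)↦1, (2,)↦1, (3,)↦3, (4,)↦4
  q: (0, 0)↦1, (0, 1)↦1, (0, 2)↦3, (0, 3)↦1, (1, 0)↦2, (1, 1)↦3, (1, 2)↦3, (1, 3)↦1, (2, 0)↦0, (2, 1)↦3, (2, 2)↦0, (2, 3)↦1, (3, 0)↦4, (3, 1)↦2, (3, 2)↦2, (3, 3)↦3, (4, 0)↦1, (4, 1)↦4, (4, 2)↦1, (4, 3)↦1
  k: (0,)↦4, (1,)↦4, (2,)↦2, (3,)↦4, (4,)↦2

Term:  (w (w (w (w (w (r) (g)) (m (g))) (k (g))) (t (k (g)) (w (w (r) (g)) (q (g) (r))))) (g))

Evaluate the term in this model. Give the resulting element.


  r = 0
  g = 3
  (w (r) (g)) = w(0, 3) = 1
  g = 3
  (m (g)) = m(3,) = 3
  (w (w (r) (g)) (m (g))) = w(1, 3) = 0
  g = 3
  (k (g)) = k(3,) = 4
  (w (w (w (r) (g)) (m (g))) (k (g))) = w(0, 4) = 1
  g = 3
  (k (g)) = k(3,) = 4
  r = 0
  g = 3
  (w (r) (g)) = w(0, 3) = 1
  g = 3
  r = 0
  (q (g) (r)) = q(3, 0) = 4
  (w (w (r) (g)) (q (g) (r))) = w(1, 4) = 3
  (t (k (g)) (w (w (r) (g)) (q (g) (r)))) = t(4, 3) = 1
  (w (w (w (w (r) (g)) (m (g))) (k (g))) (t (k (g)) (w (w (r) (g)) (q (g) (r))))) = w(1, 1) = 0
  g = 3
  (w (w (w (w (w (r) (g)) (m (g))) (k (g))) (t (k (g)) (w (w (r) (g)) (q (g) (r))))) (g)) = w(0, 3) = 1

value = 1


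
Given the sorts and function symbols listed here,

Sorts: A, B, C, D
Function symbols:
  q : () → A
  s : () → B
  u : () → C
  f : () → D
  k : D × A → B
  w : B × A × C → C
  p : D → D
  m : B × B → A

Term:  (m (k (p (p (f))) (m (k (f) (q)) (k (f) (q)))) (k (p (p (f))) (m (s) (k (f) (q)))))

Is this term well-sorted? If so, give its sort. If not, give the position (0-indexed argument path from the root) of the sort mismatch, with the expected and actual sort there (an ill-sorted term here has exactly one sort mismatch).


well-sorted; sort = A

        (f) : D
      (p (f)) : D
    (p (p (f))) : D
        (f) : D
        (q) : A
      (k (f) (q)) : B
        (f) : D
        (q) : A
      (k (f) (q)) : B
    (m (k (f) (q)) (k (f) (q))) : A
  (k (p (p (f))) (m (k (f) (q)) (k (f) (q)))) : B
        (f) : D
      (p (f)) : D
    (p (p (f))) : D
      (s) : B
        (f) : D
        (q) : A
      (k (f) (q)) : B
    (m (s) (k (f) (q))) : A
  (k (p (p (f))) (m (s) (k (f) (q)))) : B
(m (k (p (p (f))) (m (k (f) (q)) (k (f) (q)))) (k (p (p (f))) (m (s) (k (f) (q))))) : A


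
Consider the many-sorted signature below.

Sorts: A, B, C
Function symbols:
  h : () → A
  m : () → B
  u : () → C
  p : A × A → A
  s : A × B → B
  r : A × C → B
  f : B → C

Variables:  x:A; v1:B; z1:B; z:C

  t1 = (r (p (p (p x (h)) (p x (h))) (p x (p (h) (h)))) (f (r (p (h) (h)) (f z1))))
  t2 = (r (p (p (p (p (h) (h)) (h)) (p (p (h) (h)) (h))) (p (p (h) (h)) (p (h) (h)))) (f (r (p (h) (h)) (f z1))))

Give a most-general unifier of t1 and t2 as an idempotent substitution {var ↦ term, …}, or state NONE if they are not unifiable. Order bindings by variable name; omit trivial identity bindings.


{x ↦ (p (h) (h))}


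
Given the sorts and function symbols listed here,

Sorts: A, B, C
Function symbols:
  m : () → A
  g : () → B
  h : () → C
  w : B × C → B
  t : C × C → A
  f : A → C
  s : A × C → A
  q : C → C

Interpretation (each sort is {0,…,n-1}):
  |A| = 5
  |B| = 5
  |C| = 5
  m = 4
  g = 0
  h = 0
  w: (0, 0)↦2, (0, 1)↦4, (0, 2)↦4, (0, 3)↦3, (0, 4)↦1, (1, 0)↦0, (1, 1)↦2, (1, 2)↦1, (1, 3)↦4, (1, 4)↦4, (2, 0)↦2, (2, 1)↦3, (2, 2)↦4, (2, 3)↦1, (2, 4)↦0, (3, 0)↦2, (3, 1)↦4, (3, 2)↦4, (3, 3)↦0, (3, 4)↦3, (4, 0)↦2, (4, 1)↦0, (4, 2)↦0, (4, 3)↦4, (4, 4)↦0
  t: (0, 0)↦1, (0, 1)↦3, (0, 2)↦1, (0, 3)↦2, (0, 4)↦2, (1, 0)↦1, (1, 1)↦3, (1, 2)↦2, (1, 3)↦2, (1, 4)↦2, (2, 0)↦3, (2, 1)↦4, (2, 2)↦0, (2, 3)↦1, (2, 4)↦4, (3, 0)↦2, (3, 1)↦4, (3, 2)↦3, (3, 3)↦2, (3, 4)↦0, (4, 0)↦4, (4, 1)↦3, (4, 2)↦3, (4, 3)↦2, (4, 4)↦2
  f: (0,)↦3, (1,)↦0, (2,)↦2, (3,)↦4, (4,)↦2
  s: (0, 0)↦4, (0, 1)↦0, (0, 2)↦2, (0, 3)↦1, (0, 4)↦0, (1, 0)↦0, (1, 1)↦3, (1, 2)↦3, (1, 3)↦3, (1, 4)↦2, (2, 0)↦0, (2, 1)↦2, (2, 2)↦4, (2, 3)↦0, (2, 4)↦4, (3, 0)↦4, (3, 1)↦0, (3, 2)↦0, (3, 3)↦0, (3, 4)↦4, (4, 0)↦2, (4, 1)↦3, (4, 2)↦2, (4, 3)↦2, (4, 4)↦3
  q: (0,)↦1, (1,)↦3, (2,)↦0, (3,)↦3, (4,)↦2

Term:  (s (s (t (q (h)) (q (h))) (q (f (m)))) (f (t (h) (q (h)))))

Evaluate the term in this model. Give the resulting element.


  h = 0
  (q (h)) = q(0,) = 1
  h = 0
  (q (h)) = q(0,) = 1
  (t (q (h)) (q (h))) = t(1, 1) = 3
  m = 4
  (f (m)) = f(4,) = 2
  (q (f (m))) = q(2,) = 0
  (s (t (q (h)) (q (h))) (q (f (m)))) = s(3, 0) = 4
  h = 0
  h = 0
  (q (h)) = q(0,) = 1
  (t (h) (q (h))) = t(0, 1) = 3
  (f (t (h) (q (h)))) = f(3,) = 4
  (s (s (t (q (h)) (q (h))) (q (f (m)))) (f (t (h) (q (h))))) = s(4, 4) = 3

value = 3


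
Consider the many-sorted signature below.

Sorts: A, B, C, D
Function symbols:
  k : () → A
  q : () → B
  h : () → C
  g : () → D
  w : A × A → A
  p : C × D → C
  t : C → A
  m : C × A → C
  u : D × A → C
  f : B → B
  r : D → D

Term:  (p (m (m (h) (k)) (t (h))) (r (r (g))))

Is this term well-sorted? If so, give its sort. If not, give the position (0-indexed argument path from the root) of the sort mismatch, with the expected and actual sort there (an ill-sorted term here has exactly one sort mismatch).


well-sorted; sort = C

      (h) : C
      (k) : A
    (m (h) (k)) : C
      (h) : C
    (t (h)) : A
  (m (m (h) (k)) (t (h))) : C
      (g) : D
    (r (g)) : D
  (r (r (g))) : D
(p (m (m (h) (k)) (t (h))) (r (r (g)))) : C


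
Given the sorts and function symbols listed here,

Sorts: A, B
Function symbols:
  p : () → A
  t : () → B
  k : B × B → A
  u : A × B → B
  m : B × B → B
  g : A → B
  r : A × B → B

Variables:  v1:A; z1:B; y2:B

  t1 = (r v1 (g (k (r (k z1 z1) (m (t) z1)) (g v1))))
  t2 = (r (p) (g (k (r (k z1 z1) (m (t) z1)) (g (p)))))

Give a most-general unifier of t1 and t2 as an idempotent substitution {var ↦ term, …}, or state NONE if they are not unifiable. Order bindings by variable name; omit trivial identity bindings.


{v1 ↦ (p)}


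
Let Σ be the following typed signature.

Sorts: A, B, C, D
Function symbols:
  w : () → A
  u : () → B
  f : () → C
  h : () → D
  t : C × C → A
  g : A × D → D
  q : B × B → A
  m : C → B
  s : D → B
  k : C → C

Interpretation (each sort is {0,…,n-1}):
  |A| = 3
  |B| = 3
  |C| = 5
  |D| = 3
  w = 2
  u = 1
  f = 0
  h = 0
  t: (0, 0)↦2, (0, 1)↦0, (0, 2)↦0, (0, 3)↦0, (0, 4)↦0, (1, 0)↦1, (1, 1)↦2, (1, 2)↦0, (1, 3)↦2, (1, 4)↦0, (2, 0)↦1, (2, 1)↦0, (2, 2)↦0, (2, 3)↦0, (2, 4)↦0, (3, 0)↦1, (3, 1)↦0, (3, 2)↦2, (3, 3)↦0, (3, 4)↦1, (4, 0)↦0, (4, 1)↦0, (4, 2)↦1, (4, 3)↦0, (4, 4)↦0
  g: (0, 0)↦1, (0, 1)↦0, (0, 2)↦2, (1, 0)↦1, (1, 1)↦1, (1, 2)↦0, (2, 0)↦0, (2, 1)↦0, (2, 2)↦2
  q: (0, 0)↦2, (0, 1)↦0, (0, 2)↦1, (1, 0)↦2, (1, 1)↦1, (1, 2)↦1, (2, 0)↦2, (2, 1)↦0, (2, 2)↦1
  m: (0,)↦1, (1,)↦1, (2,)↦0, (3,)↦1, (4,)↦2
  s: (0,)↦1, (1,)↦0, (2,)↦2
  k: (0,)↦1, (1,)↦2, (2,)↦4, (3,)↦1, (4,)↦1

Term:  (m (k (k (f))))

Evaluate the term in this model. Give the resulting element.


  f = 0
  (k (f)) = k(0,) = 1
  (k (k (f))) = k(1,) = 2
  (m (k (k (f)))) = m(2,) = 0

value = 0


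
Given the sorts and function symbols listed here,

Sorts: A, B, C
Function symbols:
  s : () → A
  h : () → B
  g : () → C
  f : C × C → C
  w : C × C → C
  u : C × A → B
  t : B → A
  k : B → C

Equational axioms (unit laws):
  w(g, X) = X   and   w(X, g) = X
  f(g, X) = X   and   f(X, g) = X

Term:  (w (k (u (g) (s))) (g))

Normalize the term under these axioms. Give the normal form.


normal form = (k (u (g) (s)))

1. (w (k (u (g) (s))) (g))  →  (k (u (g) (s)))


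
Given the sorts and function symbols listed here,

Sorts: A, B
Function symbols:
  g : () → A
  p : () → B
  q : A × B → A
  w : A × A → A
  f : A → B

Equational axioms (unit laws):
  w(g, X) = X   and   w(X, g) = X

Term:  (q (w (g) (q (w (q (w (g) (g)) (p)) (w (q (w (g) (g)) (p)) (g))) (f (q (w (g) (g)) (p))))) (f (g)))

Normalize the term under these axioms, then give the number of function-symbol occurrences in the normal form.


size = 15

1. (q (w (g) (q (w (q (w (g) (g)) (p)) (w (q (w (g) (g)) (p)) (g))) (f (q (w (g) (g)) (p))))) (f (g)))  →  (q (q (w (q (w (g) (g)) (p)) (w (q (w (g) (g)) (p)) (g))) (f (q (w (g) (g)) (p)))) (f (g)))
2. (q (q (w (q (w (g) (g)) (p)) (w (q (w (g) (g)) (p)) (g))) (f (q (w (g) (g)) (p)))) (f (g)))  →  (q (q (w (q (g) (p)) (w (q (w (g) (g)) (p)) (g))) (f (q (w (g) (g)) (p)))) (f (g)))
3. (q (q (w (q (g) (p)) (w (q (w (g) (g)) (p)) (g))) (f (q (w (g) (g)) (p)))) (f (g)))  →  (q (q (w (q (g) (p)) (q (w (g) (g)) (p))) (f (q (w (g) (g)) (p)))) (f (g)))
4. (q (q (w (q (g) (p)) (q (w (g) (g)) (p))) (f (q (w (g) (g)) (p)))) (f (g)))  →  (q (q (w (q (g) (p)) (q (g) (p))) (f (q (w (g) (g)) (p)))) (f (g)))
5. (q (q (w (q (g) (p)) (q (g) (p))) (f (q (w (g) (g)) (p)))) (f (g)))  →  (q (q (w (q (g) (p)) (q (g) (p))) (f (q (g) (p)))) (f (g)))
normal form: (q (q (w (q (g) (p)) (q (g) (p))) (f (q (g) (p)))) (f (g)))


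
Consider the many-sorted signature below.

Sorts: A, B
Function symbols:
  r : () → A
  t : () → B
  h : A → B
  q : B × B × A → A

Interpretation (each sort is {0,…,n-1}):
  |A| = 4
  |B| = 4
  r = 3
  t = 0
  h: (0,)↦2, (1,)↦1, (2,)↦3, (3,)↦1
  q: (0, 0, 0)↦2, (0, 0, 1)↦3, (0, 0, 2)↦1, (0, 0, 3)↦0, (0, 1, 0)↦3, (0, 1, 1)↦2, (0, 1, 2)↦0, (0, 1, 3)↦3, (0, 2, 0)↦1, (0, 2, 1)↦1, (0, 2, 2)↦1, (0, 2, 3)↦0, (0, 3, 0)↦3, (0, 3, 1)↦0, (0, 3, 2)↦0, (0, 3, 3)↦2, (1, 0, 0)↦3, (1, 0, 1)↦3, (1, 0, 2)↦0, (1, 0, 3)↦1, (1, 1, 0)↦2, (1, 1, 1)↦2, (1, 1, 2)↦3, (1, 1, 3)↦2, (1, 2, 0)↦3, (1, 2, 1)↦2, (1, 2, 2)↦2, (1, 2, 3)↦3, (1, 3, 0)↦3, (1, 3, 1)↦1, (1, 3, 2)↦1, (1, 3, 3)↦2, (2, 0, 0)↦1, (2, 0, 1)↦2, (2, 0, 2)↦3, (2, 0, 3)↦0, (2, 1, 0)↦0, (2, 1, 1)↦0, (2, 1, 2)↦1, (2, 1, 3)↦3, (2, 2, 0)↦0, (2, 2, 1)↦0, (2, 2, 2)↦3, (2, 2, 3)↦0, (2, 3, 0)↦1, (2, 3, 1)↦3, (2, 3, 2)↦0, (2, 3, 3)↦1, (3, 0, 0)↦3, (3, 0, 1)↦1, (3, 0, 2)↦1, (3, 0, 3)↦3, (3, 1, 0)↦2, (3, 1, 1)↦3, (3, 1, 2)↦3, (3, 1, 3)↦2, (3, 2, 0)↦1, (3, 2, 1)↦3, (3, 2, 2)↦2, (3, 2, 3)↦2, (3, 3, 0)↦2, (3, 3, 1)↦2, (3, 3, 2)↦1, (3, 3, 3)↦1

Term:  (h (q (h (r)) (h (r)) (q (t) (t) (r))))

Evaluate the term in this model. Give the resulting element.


  r = 3
  (h (r)) = h(3,) = 1
  r = 3
  (h (r)) = h(3,) = 1
  t = 0
  t = 0
  r = 3
  (q (t) (t) (r)) = q(0, 0, 3) = 0
  (q (h (r)) (h (r)) (q (t) (t) (r))) = q(1, 1, 0) = 2
  (h (q (h (r)) (h (r)) (q (t) (t) (r)))) = h(2,) = 3

value = 3


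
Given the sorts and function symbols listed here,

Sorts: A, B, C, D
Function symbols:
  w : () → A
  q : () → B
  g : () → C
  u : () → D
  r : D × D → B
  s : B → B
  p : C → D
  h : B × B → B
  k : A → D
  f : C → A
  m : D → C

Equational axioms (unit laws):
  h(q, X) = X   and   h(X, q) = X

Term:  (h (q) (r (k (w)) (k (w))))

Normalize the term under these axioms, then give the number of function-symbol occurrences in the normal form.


size = 5

1. (h (q) (r (k (w)) (k (w))))  →  (r (k (w)) (k (w)))
normal form: (r (k (w)) (k (w)))


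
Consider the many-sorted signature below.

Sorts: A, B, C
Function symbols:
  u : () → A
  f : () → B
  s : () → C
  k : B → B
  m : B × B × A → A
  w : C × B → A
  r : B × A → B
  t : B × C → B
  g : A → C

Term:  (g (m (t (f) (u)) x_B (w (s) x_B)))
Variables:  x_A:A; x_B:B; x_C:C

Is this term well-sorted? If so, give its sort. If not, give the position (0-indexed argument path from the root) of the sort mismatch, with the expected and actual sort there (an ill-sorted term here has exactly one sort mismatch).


ill-sorted at position [0, 0, 1]: expected C, got A

      (f) : B
      (u) : A
    (t (f) (u)) : ✗ arg 1 at [0, 0, 1] has sort A, expected C
    x_B : B
      (s) : C
      x_B : B
    (w (s) x_B) : A


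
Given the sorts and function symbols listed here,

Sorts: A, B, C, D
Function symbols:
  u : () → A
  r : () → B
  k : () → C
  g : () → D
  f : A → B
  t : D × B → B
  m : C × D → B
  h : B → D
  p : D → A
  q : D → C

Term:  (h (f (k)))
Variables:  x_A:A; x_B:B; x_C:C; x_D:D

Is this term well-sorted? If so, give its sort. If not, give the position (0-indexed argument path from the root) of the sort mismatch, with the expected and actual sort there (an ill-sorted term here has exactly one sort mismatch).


ill-sorted at position [0, 0]: expected A, got C

    (k) : C
  (f (k)) : ✗ arg 0 at [0, 0] has sort C, expected A


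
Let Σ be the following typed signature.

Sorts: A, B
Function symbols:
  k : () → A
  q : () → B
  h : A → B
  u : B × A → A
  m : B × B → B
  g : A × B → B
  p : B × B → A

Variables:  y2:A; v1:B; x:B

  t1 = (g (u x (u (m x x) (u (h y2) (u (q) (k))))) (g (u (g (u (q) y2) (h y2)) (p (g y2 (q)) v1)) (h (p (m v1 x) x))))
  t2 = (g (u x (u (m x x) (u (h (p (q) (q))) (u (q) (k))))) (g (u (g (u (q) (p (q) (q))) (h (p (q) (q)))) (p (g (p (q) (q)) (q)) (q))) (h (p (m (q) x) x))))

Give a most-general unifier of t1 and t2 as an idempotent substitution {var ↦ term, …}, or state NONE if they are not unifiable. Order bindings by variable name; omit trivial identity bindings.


{v1 ↦ (q), y2 ↦ (p (q) (q))}


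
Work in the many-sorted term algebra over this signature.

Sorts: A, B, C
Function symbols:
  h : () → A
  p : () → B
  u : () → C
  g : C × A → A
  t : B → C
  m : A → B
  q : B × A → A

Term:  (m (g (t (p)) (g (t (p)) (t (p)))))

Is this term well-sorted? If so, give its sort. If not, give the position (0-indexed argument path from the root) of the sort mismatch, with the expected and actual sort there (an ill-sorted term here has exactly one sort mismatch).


ill-sorted at position [0, 1, 1]: expected A, got C

      (p) : B
    (t (p)) : C
        (p) : B
      (t (p)) : C
        (p) : B
      (t (p)) : C
    (g (t (p)) (t (p))) : ✗ arg 1 at [0, 1, 1] has sort C, expected A


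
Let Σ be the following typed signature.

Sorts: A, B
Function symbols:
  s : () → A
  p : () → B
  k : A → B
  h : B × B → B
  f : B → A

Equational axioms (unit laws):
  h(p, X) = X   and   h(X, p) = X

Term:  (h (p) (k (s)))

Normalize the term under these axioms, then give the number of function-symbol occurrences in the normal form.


size = 2

1. (h (p) (k (s)))  →  (k (s))
normal form: (k (s))


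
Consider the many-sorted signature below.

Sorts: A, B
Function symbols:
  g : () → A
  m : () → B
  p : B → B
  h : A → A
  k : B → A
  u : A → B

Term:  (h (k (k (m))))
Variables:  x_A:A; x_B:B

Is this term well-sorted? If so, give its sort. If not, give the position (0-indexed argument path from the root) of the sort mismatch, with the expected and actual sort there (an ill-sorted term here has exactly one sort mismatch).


ill-sorted at position [0, 0]: expected B, got A

      (m) : B
    (k (m)) : A
  (k (k (m))) : ✗ arg 0 at [0, 0] has sort A, expected B


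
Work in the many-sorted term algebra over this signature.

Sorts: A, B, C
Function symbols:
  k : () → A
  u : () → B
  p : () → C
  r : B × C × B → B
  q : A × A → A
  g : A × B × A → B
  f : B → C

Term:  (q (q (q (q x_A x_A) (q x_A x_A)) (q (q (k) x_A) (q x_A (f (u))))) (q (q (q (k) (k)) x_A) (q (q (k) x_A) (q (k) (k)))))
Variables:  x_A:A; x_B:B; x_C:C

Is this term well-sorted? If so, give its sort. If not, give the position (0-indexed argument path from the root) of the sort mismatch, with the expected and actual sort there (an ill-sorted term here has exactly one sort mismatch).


        x_A : A
        x_A : A
      (q x_A x_A) : A
        x_A : A
        x_A : A
      (q x_A x_A) : A
    (q (q x_A x_A) (q x_A x_A)) : A
        (k) : A
        x_A : A
      (q (k) x_A) : A
        x_A : A
          (u) : B
        (f (u)) : C
      (q x_A (f (u))) : ✗ arg 1 at [0, 1, 1, 1] has sort C, expected A
        (k) : A
        (k) : A
      (q (k) (k)) : A
      x_A : A
    (q (q (k) (k)) x_A) : A
        (k) : A
        x_A : A
      (q (k) x_A) : A
        (k) : A
        (k) : A
      (q (k) (k)) : A
    (q (q (k) x_A) (q (k) (k))) : A
  (q (q (q (k) (k)) x_A) (q (q (k) x_A) (q (k) (k)))) : A

ill-sorted at position [0, 1, 1, 1]: expected A, got C


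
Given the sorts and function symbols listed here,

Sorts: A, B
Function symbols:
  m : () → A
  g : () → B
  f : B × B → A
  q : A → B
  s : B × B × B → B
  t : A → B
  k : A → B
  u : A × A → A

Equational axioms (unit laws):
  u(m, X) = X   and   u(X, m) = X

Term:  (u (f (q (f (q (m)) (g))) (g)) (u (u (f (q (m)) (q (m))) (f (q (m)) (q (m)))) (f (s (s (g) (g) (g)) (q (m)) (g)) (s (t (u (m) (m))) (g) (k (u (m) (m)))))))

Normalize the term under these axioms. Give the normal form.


1. (u (f (q (f (q (m)) (g))) (g)) (u (u (f (q (m)) (q (m))) (f (q (m)) (q (m)))) (f (s (s (g) (g) (g)) (q (m)) (g)) (s (t (u (m) (m))) (g) (k (u (m) (m)))))))  →  (u (f (q (f (q (m)) (g))) (g)) (u (u (f (q (m)) (q (m))) (f (q (m)) (q (m)))) (f (s (s (g) (g) (g)) (q (m)) (g)) (s (t (m)) (g) (k (u (m) (m)))))))
2. (u (f (q (f (q (m)) (g))) (g)) (u (u (f (q (m)) (q (m))) (f (q (m)) (q (m)))) (f (s (s (g) (g) (g)) (q (m)) (g)) (s (t (m)) (g) (k (u (m) (m)))))))  →  (u (f (q (f (q (m)) (g))) (g)) (u (u (f (q (m)) (q (m))) (f (q (m)) (q (m)))) (f (s (s (g) (g) (g)) (q (m)) (g)) (s (t (m)) (g) (k (m))))))

normal form = (u (f (q (f (q (m)) (g))) (g)) (u (u (f (q (m)) (q (m))) (f (q (m)) (q (m)))) (f (s (s (g) (g) (g)) (q (m)) (g)) (s (t (m)) (g) (k (m))))))
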